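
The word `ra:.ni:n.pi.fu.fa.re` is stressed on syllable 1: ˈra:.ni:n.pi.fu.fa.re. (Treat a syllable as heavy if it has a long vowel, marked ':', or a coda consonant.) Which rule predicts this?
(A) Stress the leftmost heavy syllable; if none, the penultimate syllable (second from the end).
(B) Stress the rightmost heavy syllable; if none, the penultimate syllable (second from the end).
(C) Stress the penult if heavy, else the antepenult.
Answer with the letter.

Rule A → syllable 1 ✓.
Rule B → syllable 2 (observed: 1).
Rule C → syllable 4 (observed: 1).

A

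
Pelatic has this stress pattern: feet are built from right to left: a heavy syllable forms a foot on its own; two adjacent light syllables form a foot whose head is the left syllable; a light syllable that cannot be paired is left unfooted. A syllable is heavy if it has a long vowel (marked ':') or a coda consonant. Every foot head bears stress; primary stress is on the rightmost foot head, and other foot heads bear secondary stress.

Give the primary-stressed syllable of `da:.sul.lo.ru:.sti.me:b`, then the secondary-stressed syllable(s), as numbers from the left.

primary 6, secondary 1, 2, 4

Weights: 1 da: H, 2 sul H, 3 lo L, 4 ru: H, 5 sti L, 6 me:b H.
Parse right to left (heavy = foot alone; LL = one foot; stranded L unfooted): (ˈda:) (ˈsul) lo (ˈru:) sti (ˈme:b).
Foot heads: 1, 2, 4, 6.
Primary stress on the rightmost head = syllable 6.
Secondary stress on 1, 2, 4: ˌda:.ˌsul.lo.ˌru:.sti.ˈme:b.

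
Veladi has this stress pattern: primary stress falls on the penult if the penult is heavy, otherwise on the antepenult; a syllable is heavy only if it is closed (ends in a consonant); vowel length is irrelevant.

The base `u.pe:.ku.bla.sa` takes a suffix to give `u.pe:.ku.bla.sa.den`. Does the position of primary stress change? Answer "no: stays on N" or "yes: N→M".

yes: 3→4

Base `u.pe:.ku.bla.sa` (5 syllables):
  Weights: 3 ku L, 4 bla L, 5 sa L.
  The penult (syllable 4, bla) is light, so stress falls on the antepenult (syllable 3, ku).
  → primary stress on syllable 3.
Suffixed `u.pe:.ku.bla.sa.den` (6 syllables):
  Weights: 4 bla L, 5 sa L, 6 den H.
  The penult (syllable 5, sa) is light, so stress falls on the antepenult (syllable 4, bla).
  → primary stress on syllable 4.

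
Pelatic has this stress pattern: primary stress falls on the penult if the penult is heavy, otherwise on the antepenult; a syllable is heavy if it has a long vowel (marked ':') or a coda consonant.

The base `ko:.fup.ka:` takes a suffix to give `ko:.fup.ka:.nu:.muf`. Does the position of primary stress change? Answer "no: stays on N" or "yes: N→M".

Base `ko:.fup.ka:` (3 syllables):
  Weights: 1 ko: H, 2 fup H, 3 ka: H.
  The penult (syllable 2, fup) is heavy, so it takes stress.
  → primary stress on syllable 2.
Suffixed `ko:.fup.ka:.nu:.muf` (5 syllables):
  Weights: 3 ka: H, 4 nu: H, 5 muf H.
  The penult (syllable 4, nu:) is heavy, so it takes stress.
  → primary stress on syllable 4.

yes: 2→4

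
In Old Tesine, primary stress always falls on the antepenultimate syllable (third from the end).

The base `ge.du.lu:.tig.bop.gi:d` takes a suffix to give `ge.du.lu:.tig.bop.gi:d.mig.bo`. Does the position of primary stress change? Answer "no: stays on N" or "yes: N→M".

Base `ge.du.lu:.tig.bop.gi:d` (6 syllables):
  The word has 6 syllables; the antepenultimate syllable (third from the end) is syllable 4 (tig).
  → primary stress on syllable 4.
Suffixed `ge.du.lu:.tig.bop.gi:d.mig.bo` (8 syllables):
  The word has 8 syllables; the antepenultimate syllable (third from the end) is syllable 6 (gi:d).
  → primary stress on syllable 6.

yes: 4→6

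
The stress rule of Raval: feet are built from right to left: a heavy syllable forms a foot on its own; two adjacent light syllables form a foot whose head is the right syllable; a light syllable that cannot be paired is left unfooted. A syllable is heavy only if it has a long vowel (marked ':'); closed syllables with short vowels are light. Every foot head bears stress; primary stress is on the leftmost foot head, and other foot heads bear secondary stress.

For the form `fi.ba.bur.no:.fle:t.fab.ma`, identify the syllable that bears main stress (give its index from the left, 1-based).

3

Weights: 1 fi L, 2 ba L, 3 bur L, 4 no: H, 5 fle:t H, 6 fab L, 7 ma L.
Parse right to left (heavy = foot alone; LL = one foot; stranded L unfooted): fi (ba.ˈbur) (ˈno:) (ˈfle:t) (fab.ˈma).
Foot heads: 3, 4, 5, 7.
Primary stress on the leftmost head = syllable 3.
Primary stress: syllable 3 → fi.ba.ˈbur.no:.fle:t.fab.ma.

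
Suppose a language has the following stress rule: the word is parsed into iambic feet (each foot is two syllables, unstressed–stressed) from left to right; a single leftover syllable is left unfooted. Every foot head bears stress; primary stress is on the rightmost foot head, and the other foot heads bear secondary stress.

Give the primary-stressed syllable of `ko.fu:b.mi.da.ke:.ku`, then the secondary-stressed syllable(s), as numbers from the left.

Parse left to right into iambic (σˈσ) feet: (ko.ˈfu:b) (mi.ˈda) (ke:.ˈku).
Foot heads (stressed positions): 2, 4, 6.
End Rule Rightmost: primary stress on the rightmost head = syllable 6.
Secondary stress on 2, 4: ko.ˌfu:b.mi.ˌda.ke:.ˈku.

primary 6, secondary 2, 4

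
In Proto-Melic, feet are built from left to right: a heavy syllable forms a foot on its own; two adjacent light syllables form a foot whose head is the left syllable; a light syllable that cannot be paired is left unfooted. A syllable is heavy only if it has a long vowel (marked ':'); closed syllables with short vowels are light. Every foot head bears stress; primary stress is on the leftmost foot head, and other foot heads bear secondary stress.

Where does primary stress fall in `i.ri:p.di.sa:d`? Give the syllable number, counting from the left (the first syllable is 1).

Weights: 1 i L, 2 ri:p H, 3 di L, 4 sa:d H.
Parse left to right (heavy = foot alone; LL = one foot; stranded L unfooted): i (ˈri:p) di (ˈsa:d).
Foot heads: 2, 4.
Primary stress on the leftmost head = syllable 2.
Primary stress: syllable 2 → i.ˈri:p.di.sa:d.

2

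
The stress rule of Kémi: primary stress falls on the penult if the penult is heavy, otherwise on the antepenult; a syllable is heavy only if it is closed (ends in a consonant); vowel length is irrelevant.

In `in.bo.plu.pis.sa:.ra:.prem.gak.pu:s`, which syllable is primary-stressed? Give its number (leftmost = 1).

Weights: 7 prem H, 8 gak H, 9 pu:s H.
The penult (syllable 8, gak) is heavy, so it takes stress.
Primary stress: syllable 8 → in.bo.plu.pis.sa:.ra:.prem.ˈgak.pu:s.

8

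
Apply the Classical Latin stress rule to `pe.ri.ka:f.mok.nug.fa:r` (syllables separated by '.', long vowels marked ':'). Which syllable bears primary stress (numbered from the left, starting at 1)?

Classical Latin: stress the penult if heavy (long vowel or closed), else the antepenult.
Weights: 4 mok H, 5 nug H, 6 fa:r H.
The penult (syllable 5, nug) is heavy, so it takes stress.
Stress on syllable 5: pe.ri.ka:f.mok.ˈnug.fa:r.

5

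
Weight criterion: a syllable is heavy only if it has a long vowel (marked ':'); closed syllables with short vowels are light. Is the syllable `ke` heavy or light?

light

`ke`: short vowel, open (no coda). Short vowel → light.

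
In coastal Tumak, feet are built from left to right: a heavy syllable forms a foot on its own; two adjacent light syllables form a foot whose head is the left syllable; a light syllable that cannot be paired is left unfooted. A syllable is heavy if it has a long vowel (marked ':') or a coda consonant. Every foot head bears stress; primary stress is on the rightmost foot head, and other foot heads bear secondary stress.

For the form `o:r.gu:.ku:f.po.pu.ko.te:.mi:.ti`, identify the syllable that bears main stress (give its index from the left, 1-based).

8

Weights: 1 o:r H, 2 gu: H, 3 ku:f H, 4 po L, 5 pu L, 6 ko L, 7 te: H, 8 mi: H, 9 ti L.
Parse left to right (heavy = foot alone; LL = one foot; stranded L unfooted): (ˈo:r) (ˈgu:) (ˈku:f) (ˈpo.pu) ko (ˈte:) (ˈmi:) ti.
Foot heads: 1, 2, 3, 4, 7, 8.
Primary stress on the rightmost head = syllable 8.
Primary stress: syllable 8 → o:r.gu:.ku:f.po.pu.ko.te:.ˈmi:.ti.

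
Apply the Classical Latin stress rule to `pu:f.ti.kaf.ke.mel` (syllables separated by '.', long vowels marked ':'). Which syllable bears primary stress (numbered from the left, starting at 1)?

3

Classical Latin: stress the penult if heavy (long vowel or closed), else the antepenult.
Weights: 3 kaf H, 4 ke L, 5 mel H.
The penult (syllable 4, ke) is light, so stress falls on the antepenult (syllable 3, kaf).
Stress on syllable 3: pu:f.ti.ˈkaf.ke.mel.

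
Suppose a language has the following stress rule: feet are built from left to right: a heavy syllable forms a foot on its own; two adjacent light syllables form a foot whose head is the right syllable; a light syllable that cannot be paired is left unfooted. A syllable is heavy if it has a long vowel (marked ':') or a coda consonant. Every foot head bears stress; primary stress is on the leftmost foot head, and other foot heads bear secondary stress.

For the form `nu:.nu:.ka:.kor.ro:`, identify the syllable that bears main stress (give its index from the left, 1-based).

Weights: 1 nu: H, 2 nu: H, 3 ka: H, 4 kor H, 5 ro: H.
Parse left to right (heavy = foot alone; LL = one foot; stranded L unfooted): (ˈnu:) (ˈnu:) (ˈka:) (ˈkor) (ˈro:).
Foot heads: 1, 2, 3, 4, 5.
Primary stress on the leftmost head = syllable 1.
Primary stress: syllable 1 → ˈnu:.nu:.ka:.kor.ro:.

1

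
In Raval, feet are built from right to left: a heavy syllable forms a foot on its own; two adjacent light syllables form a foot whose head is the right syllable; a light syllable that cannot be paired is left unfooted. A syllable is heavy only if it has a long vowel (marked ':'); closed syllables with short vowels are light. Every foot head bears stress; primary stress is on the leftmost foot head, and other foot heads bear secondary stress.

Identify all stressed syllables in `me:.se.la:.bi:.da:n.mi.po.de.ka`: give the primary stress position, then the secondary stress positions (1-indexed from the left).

Weights: 1 me: H, 2 se L, 3 la: H, 4 bi: H, 5 da:n H, 6 mi L, 7 po L, 8 de L, 9 ka L.
Parse right to left (heavy = foot alone; LL = one foot; stranded L unfooted): (ˈme:) se (ˈla:) (ˈbi:) (ˈda:n) (mi.ˈpo) (de.ˈka).
Foot heads: 1, 3, 4, 5, 7, 9.
Primary stress on the leftmost head = syllable 1.
Secondary stress on 3, 4, 5, 7, 9: ˈme:.se.ˌla:.ˌbi:.ˌda:n.mi.ˌpo.de.ˌka.

primary 1, secondary 3, 4, 5, 7, 9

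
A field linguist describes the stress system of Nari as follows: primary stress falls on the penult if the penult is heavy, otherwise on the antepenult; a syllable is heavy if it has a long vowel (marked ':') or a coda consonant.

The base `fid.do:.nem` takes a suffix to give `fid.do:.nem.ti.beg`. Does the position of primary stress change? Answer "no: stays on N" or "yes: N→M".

yes: 2→3

Base `fid.do:.nem` (3 syllables):
  Weights: 1 fid H, 2 do: H, 3 nem H.
  The penult (syllable 2, do:) is heavy, so it takes stress.
  → primary stress on syllable 2.
Suffixed `fid.do:.nem.ti.beg` (5 syllables):
  Weights: 3 nem H, 4 ti L, 5 beg H.
  The penult (syllable 4, ti) is light, so stress falls on the antepenult (syllable 3, nem).
  → primary stress on syllable 3.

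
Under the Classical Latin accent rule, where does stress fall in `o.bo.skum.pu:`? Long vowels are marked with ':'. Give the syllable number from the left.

3

Classical Latin: stress the penult if heavy (long vowel or closed), else the antepenult.
Weights: 2 bo L, 3 skum H, 4 pu: H.
The penult (syllable 3, skum) is heavy, so it takes stress.
Stress on syllable 3: o.bo.ˈskum.pu:.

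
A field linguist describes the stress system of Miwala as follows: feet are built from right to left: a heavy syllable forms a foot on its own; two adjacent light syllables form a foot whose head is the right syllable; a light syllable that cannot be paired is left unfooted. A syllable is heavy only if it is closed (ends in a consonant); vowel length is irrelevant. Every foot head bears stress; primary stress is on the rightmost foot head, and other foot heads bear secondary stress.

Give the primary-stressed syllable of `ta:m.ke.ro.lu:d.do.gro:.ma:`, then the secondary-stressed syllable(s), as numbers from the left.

primary 7, secondary 1, 3, 4

Weights: 1 ta:m H, 2 ke L, 3 ro L, 4 lu:d H, 5 do L, 6 gro: L, 7 ma: L.
Parse right to left (heavy = foot alone; LL = one foot; stranded L unfooted): (ˈta:m) (ke.ˈro) (ˈlu:d) do (gro:.ˈma:).
Foot heads: 1, 3, 4, 7.
Primary stress on the rightmost head = syllable 7.
Secondary stress on 1, 3, 4: ˌta:m.ke.ˌro.ˌlu:d.do.gro:.ˈma:.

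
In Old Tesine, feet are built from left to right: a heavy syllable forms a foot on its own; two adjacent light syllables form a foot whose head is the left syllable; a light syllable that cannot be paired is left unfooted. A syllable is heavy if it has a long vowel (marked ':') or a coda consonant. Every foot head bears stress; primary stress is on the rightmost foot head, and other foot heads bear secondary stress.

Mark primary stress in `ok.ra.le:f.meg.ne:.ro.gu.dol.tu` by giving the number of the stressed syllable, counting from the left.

Weights: 1 ok H, 2 ra L, 3 le:f H, 4 meg H, 5 ne: H, 6 ro L, 7 gu L, 8 dol H, 9 tu L.
Parse left to right (heavy = foot alone; LL = one foot; stranded L unfooted): (ˈok) ra (ˈle:f) (ˈmeg) (ˈne:) (ˈro.gu) (ˈdol) tu.
Foot heads: 1, 3, 4, 5, 6, 8.
Primary stress on the rightmost head = syllable 8.
Primary stress: syllable 8 → ok.ra.le:f.meg.ne:.ro.gu.ˈdol.tu.

8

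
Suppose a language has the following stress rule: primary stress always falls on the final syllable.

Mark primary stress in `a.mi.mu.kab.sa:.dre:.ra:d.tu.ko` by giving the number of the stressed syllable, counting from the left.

9

The word has 9 syllables; the final syllable is syllable 9 (ko).
Primary stress: syllable 9 → a.mi.mu.kab.sa:.dre:.ra:d.tu.ˈko.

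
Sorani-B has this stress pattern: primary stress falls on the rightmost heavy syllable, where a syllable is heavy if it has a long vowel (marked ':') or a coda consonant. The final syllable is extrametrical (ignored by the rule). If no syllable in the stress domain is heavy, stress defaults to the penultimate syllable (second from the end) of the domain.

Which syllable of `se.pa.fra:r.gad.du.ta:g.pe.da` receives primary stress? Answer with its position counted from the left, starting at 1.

6

The final syllable (8, da) is extrametrical; the stress domain is syllables 1–7.
Weights: 1 se L, 2 pa L, 3 fra:r H, 4 gad H, 5 du L, 6 ta:g H, 7 pe L.
Heavy syllables in the domain: 3, 4, 6. The rightmost is syllable 6 (ta:g).
Primary stress: syllable 6 → se.pa.fra:r.gad.du.ˈta:g.pe.da.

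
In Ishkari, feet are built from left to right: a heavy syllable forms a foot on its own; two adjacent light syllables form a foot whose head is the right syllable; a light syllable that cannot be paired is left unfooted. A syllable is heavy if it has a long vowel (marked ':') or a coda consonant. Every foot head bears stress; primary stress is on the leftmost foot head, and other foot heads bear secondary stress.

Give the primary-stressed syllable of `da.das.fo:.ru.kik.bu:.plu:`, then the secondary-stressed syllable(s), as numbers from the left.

primary 2, secondary 3, 5, 6, 7

Weights: 1 da L, 2 das H, 3 fo: H, 4 ru L, 5 kik H, 6 bu: H, 7 plu: H.
Parse left to right (heavy = foot alone; LL = one foot; stranded L unfooted): da (ˈdas) (ˈfo:) ru (ˈkik) (ˈbu:) (ˈplu:).
Foot heads: 2, 3, 5, 6, 7.
Primary stress on the leftmost head = syllable 2.
Secondary stress on 3, 5, 6, 7: da.ˈdas.ˌfo:.ru.ˌkik.ˌbu:.ˌplu:.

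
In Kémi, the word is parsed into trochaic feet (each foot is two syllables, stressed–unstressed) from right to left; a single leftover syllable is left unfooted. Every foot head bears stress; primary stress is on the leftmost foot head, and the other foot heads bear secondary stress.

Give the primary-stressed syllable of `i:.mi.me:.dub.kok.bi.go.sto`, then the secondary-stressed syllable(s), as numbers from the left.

Parse right to left into trochaic (ˈσσ) feet: (ˈi:.mi) (ˈme:.dub) (ˈkok.bi) (ˈgo.sto).
Foot heads (stressed positions): 1, 3, 5, 7.
End Rule Leftmost: primary stress on the leftmost head = syllable 1.
Secondary stress on 3, 5, 7: ˈi:.mi.ˌme:.dub.ˌkok.bi.ˌgo.sto.

primary 1, secondary 3, 5, 7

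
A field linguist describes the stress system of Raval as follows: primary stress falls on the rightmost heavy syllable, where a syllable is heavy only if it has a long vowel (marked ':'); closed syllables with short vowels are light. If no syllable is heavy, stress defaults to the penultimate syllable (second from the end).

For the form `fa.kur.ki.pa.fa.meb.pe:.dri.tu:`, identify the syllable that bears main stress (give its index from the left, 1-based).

Weights: 1 fa L, 2 kur L, 3 ki L, 4 pa L, 5 fa L, 6 meb L, 7 pe: H, 8 dri L, 9 tu: H.
Heavy syllables in the domain: 7, 9. The rightmost is syllable 9 (tu:).
Primary stress: syllable 9 → fa.kur.ki.pa.fa.meb.pe:.dri.ˈtu:.

9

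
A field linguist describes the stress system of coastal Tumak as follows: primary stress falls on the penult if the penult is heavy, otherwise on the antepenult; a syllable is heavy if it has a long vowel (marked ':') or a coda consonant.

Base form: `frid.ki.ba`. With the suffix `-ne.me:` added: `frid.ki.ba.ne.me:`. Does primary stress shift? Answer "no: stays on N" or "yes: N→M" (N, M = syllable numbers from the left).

Base `frid.ki.ba` (3 syllables):
  Weights: 1 frid H, 2 ki L, 3 ba L.
  The penult (syllable 2, ki) is light, so stress falls on the antepenult (syllable 1, frid).
  → primary stress on syllable 1.
Suffixed `frid.ki.ba.ne.me:` (5 syllables):
  Weights: 3 ba L, 4 ne L, 5 me: H.
  The penult (syllable 4, ne) is light, so stress falls on the antepenult (syllable 3, ba).
  → primary stress on syllable 3.

yes: 1→3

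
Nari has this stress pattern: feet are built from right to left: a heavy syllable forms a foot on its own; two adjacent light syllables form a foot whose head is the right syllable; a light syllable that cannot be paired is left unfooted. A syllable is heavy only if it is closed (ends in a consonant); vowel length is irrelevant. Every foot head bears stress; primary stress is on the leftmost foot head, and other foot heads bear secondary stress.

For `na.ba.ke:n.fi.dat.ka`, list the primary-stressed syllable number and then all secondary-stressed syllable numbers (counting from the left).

Weights: 1 na L, 2 ba L, 3 ke:n H, 4 fi L, 5 dat H, 6 ka L.
Parse right to left (heavy = foot alone; LL = one foot; stranded L unfooted): (na.ˈba) (ˈke:n) fi (ˈdat) ka.
Foot heads: 2, 3, 5.
Primary stress on the leftmost head = syllable 2.
Secondary stress on 3, 5: na.ˈba.ˌke:n.fi.ˌdat.ka.

primary 2, secondary 3, 5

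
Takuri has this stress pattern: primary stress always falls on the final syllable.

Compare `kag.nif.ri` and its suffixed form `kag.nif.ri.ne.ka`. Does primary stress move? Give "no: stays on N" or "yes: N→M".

Base `kag.nif.ri` (3 syllables):
  The word has 3 syllables; the final syllable is syllable 3 (ri).
  → primary stress on syllable 3.
Suffixed `kag.nif.ri.ne.ka` (5 syllables):
  The word has 5 syllables; the final syllable is syllable 5 (ka).
  → primary stress on syllable 5.

yes: 3→5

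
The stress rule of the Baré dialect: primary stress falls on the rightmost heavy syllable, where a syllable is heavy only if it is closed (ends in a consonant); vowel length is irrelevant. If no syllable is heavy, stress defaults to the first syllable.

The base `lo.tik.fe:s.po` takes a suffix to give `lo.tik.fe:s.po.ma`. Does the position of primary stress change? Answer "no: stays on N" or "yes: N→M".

Base `lo.tik.fe:s.po` (4 syllables):
  Weights: 1 lo L, 2 tik H, 3 fe:s H, 4 po L.
  Heavy syllables in the domain: 2, 3. The rightmost is syllable 3 (fe:s).
  → primary stress on syllable 3.
Suffixed `lo.tik.fe:s.po.ma` (5 syllables):
  Weights: 1 lo L, 2 tik H, 3 fe:s H, 4 po L, 5 ma L.
  Heavy syllables in the domain: 2, 3. The rightmost is syllable 3 (fe:s).
  → primary stress on syllable 3.

no: stays on 3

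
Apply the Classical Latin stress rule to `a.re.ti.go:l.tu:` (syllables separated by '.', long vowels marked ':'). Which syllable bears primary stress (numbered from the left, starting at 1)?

Classical Latin: stress the penult if heavy (long vowel or closed), else the antepenult.
Weights: 3 ti L, 4 go:l H, 5 tu: H.
The penult (syllable 4, go:l) is heavy, so it takes stress.
Stress on syllable 4: a.re.ti.ˈgo:l.tu:.

4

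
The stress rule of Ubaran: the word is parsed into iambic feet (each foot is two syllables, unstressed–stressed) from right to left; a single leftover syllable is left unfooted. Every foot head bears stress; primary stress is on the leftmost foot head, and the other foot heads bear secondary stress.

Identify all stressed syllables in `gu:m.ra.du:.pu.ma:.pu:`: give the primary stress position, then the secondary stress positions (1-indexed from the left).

primary 2, secondary 4, 6

Parse right to left into iambic (σˈσ) feet: (gu:m.ˈra) (du:.ˈpu) (ma:.ˈpu:).
Foot heads (stressed positions): 2, 4, 6.
End Rule Leftmost: primary stress on the leftmost head = syllable 2.
Secondary stress on 4, 6: gu:m.ˈra.du:.ˌpu.ma:.ˌpu:.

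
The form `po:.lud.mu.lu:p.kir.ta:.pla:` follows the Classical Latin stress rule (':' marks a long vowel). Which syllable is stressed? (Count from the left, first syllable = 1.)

6

Classical Latin: stress the penult if heavy (long vowel or closed), else the antepenult.
Weights: 5 kir H, 6 ta: H, 7 pla: H.
The penult (syllable 6, ta:) is heavy, so it takes stress.
Stress on syllable 6: po:.lud.mu.lu:p.kir.ˈta:.pla:.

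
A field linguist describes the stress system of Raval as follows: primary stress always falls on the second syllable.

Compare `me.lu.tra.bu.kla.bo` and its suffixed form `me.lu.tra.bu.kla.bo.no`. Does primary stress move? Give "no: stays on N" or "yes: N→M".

Base `me.lu.tra.bu.kla.bo` (6 syllables):
  The word has 6 syllables; the second syllable is syllable 2 (lu).
  → primary stress on syllable 2.
Suffixed `me.lu.tra.bu.kla.bo.no` (7 syllables):
  The word has 7 syllables; the second syllable is syllable 2 (lu).
  → primary stress on syllable 2.

no: stays on 2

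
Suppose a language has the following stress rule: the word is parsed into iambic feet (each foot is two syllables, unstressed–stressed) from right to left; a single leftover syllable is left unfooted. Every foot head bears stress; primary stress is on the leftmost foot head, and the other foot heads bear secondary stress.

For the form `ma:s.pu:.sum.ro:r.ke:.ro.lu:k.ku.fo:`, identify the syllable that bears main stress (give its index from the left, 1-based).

3

Parse right to left into iambic (σˈσ) feet: ma:s (pu:.ˈsum) (ro:r.ˈke:) (ro.ˈlu:k) (ku.ˈfo:). Syllable 1 is left unfooted.
Foot heads (stressed positions): 3, 5, 7, 9.
End Rule Leftmost: primary stress on the leftmost head = syllable 3.
Primary stress: syllable 3 → ma:s.pu:.ˈsum.ro:r.ke:.ro.lu:k.ku.fo:.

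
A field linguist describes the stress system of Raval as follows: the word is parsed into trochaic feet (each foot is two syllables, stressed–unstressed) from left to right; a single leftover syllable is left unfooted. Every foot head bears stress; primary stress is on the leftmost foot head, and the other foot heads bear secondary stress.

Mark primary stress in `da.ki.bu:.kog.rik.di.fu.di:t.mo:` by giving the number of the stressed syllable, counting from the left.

1

Parse left to right into trochaic (ˈσσ) feet: (ˈda.ki) (ˈbu:.kog) (ˈrik.di) (ˈfu.di:t) mo:. Syllable 9 is left unfooted.
Foot heads (stressed positions): 1, 3, 5, 7.
End Rule Leftmost: primary stress on the leftmost head = syllable 1.
Primary stress: syllable 1 → ˈda.ki.bu:.kog.rik.di.fu.di:t.mo:.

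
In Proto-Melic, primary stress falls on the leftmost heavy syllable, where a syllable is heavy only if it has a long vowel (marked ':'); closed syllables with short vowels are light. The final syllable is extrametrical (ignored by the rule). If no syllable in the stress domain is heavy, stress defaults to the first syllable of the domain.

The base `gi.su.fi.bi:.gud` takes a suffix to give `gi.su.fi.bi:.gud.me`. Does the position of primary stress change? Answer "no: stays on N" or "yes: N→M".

no: stays on 4

Base `gi.su.fi.bi:.gud` (5 syllables):
  The final syllable (5, gud) is extrametrical; the stress domain is syllables 1–4.
  Weights: 1 gi L, 2 su L, 3 fi L, 4 bi: H.
  Heavy syllables in the domain: 4. The leftmost is syllable 4 (bi:).
  → primary stress on syllable 4.
Suffixed `gi.su.fi.bi:.gud.me` (6 syllables):
  The final syllable (6, me) is extrametrical; the stress domain is syllables 1–5.
  Weights: 1 gi L, 2 su L, 3 fi L, 4 bi: H, 5 gud L.
  Heavy syllables in the domain: 4. The leftmost is syllable 4 (bi:).
  → primary stress on syllable 4.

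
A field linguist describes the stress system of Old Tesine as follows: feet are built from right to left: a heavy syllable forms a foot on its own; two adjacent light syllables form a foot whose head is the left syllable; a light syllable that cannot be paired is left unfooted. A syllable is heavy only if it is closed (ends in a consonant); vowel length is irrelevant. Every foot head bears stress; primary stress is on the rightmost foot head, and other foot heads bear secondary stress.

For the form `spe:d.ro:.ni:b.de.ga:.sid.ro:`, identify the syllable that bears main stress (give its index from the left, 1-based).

Weights: 1 spe:d H, 2 ro: L, 3 ni:b H, 4 de L, 5 ga: L, 6 sid H, 7 ro: L.
Parse right to left (heavy = foot alone; LL = one foot; stranded L unfooted): (ˈspe:d) ro: (ˈni:b) (ˈde.ga:) (ˈsid) ro:.
Foot heads: 1, 3, 4, 6.
Primary stress on the rightmost head = syllable 6.
Primary stress: syllable 6 → spe:d.ro:.ni:b.de.ga:.ˈsid.ro:.

6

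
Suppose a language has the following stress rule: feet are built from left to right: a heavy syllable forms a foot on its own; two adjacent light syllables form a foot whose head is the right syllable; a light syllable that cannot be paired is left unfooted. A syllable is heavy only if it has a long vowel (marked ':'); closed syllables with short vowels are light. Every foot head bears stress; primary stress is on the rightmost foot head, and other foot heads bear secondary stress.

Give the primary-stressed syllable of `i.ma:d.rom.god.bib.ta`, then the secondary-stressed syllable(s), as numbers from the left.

Weights: 1 i L, 2 ma:d H, 3 rom L, 4 god L, 5 bib L, 6 ta L.
Parse left to right (heavy = foot alone; LL = one foot; stranded L unfooted): i (ˈma:d) (rom.ˈgod) (bib.ˈta).
Foot heads: 2, 4, 6.
Primary stress on the rightmost head = syllable 6.
Secondary stress on 2, 4: i.ˌma:d.rom.ˌgod.bib.ˈta.

primary 6, secondary 2, 4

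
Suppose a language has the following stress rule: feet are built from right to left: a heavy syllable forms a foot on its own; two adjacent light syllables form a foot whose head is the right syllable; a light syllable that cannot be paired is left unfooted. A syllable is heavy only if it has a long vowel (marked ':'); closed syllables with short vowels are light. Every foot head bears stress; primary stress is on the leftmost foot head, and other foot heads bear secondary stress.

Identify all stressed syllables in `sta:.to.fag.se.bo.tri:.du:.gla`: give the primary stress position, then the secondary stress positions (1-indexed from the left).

Weights: 1 sta: H, 2 to L, 3 fag L, 4 se L, 5 bo L, 6 tri: H, 7 du: H, 8 gla L.
Parse right to left (heavy = foot alone; LL = one foot; stranded L unfooted): (ˈsta:) (to.ˈfag) (se.ˈbo) (ˈtri:) (ˈdu:) gla.
Foot heads: 1, 3, 5, 6, 7.
Primary stress on the leftmost head = syllable 1.
Secondary stress on 3, 5, 6, 7: ˈsta:.to.ˌfag.se.ˌbo.ˌtri:.ˌdu:.gla.

primary 1, secondary 3, 5, 6, 7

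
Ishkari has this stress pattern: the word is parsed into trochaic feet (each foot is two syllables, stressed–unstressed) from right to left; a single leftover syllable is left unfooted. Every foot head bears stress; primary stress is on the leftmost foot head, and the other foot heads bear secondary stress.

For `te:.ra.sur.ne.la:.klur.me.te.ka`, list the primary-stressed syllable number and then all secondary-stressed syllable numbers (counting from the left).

Parse right to left into trochaic (ˈσσ) feet: te: (ˈra.sur) (ˈne.la:) (ˈklur.me) (ˈte.ka). Syllable 1 is left unfooted.
Foot heads (stressed positions): 2, 4, 6, 8.
End Rule Leftmost: primary stress on the leftmost head = syllable 2.
Secondary stress on 4, 6, 8: te:.ˈra.sur.ˌne.la:.ˌklur.me.ˌte.ka.

primary 2, secondary 4, 6, 8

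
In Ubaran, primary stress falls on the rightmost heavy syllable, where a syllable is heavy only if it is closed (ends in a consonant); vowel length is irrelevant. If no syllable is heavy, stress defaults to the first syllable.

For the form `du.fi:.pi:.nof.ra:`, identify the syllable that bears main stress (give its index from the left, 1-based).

4

Weights: 1 du L, 2 fi: L, 3 pi: L, 4 nof H, 5 ra: L.
Heavy syllables in the domain: 4. The rightmost is syllable 4 (nof).
Primary stress: syllable 4 → du.fi:.pi:.ˈnof.ra:.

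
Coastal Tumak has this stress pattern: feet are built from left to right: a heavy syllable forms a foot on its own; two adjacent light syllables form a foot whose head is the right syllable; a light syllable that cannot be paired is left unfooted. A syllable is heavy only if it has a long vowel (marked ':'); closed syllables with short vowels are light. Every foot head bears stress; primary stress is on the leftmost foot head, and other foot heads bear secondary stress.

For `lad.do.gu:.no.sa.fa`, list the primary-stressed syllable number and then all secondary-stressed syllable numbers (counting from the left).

Weights: 1 lad L, 2 do L, 3 gu: H, 4 no L, 5 sa L, 6 fa L.
Parse left to right (heavy = foot alone; LL = one foot; stranded L unfooted): (lad.ˈdo) (ˈgu:) (no.ˈsa) fa.
Foot heads: 2, 3, 5.
Primary stress on the leftmost head = syllable 2.
Secondary stress on 3, 5: lad.ˈdo.ˌgu:.no.ˌsa.fa.

primary 2, secondary 3, 5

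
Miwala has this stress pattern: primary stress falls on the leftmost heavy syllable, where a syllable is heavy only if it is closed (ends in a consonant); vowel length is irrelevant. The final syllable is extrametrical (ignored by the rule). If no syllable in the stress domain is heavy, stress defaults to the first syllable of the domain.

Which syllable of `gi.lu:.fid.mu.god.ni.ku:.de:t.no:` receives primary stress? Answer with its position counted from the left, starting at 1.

3

The final syllable (9, no:) is extrametrical; the stress domain is syllables 1–8.
Weights: 1 gi L, 2 lu: L, 3 fid H, 4 mu L, 5 god H, 6 ni L, 7 ku: L, 8 de:t H.
Heavy syllables in the domain: 3, 5, 8. The leftmost is syllable 3 (fid).
Primary stress: syllable 3 → gi.lu:.ˈfid.mu.god.ni.ku:.de:t.no:.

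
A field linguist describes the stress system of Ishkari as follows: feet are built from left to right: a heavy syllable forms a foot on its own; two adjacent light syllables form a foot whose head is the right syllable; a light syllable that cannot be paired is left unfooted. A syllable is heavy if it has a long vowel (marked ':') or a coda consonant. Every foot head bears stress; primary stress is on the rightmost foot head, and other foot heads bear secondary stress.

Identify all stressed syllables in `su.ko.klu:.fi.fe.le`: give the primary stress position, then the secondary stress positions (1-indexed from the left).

Weights: 1 su L, 2 ko L, 3 klu: H, 4 fi L, 5 fe L, 6 le L.
Parse left to right (heavy = foot alone; LL = one foot; stranded L unfooted): (su.ˈko) (ˈklu:) (fi.ˈfe) le.
Foot heads: 2, 3, 5.
Primary stress on the rightmost head = syllable 5.
Secondary stress on 2, 3: su.ˌko.ˌklu:.fi.ˈfe.le.

primary 5, secondary 2, 3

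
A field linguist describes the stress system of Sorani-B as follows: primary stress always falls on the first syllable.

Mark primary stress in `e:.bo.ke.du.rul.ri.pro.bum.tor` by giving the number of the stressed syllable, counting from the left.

1

The word has 9 syllables; the first syllable is syllable 1 (e:).
Primary stress: syllable 1 → ˈe:.bo.ke.du.rul.ri.pro.bum.tor.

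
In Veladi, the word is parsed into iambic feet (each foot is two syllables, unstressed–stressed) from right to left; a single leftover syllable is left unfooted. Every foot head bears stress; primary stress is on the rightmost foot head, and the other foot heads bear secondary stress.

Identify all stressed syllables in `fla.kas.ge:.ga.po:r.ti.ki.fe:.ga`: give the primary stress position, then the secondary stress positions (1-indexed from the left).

Parse right to left into iambic (σˈσ) feet: fla (kas.ˈge:) (ga.ˈpo:r) (ti.ˈki) (fe:.ˈga). Syllable 1 is left unfooted.
Foot heads (stressed positions): 3, 5, 7, 9.
End Rule Rightmost: primary stress on the rightmost head = syllable 9.
Secondary stress on 3, 5, 7: fla.kas.ˌge:.ga.ˌpo:r.ti.ˌki.fe:.ˈga.

primary 9, secondary 3, 5, 7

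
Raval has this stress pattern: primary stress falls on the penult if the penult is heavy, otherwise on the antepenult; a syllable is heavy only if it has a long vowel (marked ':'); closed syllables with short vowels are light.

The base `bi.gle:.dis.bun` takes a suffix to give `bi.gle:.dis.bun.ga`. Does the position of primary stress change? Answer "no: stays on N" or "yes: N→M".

yes: 2→3

Base `bi.gle:.dis.bun` (4 syllables):
  Weights: 2 gle: H, 3 dis L, 4 bun L.
  The penult (syllable 3, dis) is light, so stress falls on the antepenult (syllable 2, gle:).
  → primary stress on syllable 2.
Suffixed `bi.gle:.dis.bun.ga` (5 syllables):
  Weights: 3 dis L, 4 bun L, 5 ga L.
  The penult (syllable 4, bun) is light, so stress falls on the antepenult (syllable 3, dis).
  → primary stress on syllable 3.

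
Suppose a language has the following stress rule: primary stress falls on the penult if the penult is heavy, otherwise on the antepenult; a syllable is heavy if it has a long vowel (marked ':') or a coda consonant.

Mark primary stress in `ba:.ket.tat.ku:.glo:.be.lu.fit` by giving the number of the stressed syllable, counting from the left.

6

Weights: 6 be L, 7 lu L, 8 fit H.
The penult (syllable 7, lu) is light, so stress falls on the antepenult (syllable 6, be).
Primary stress: syllable 6 → ba:.ket.tat.ku:.glo:.ˈbe.lu.fit.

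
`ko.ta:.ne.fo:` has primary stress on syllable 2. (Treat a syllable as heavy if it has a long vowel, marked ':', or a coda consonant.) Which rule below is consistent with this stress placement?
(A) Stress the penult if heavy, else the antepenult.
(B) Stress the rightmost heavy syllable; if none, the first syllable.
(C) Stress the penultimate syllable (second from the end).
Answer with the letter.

A

Rule A → syllable 2 ✓.
Rule B → syllable 4 (observed: 2).
Rule C → syllable 3 (observed: 2).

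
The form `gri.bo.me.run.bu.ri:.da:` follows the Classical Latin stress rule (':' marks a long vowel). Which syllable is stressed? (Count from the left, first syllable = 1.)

Classical Latin: stress the penult if heavy (long vowel or closed), else the antepenult.
Weights: 5 bu L, 6 ri: H, 7 da: H.
The penult (syllable 6, ri:) is heavy, so it takes stress.
Stress on syllable 6: gri.bo.me.run.bu.ˈri:.da:.

6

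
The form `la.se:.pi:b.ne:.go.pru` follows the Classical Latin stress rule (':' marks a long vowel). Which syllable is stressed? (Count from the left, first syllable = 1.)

Classical Latin: stress the penult if heavy (long vowel or closed), else the antepenult.
Weights: 4 ne: H, 5 go L, 6 pru L.
The penult (syllable 5, go) is light, so stress falls on the antepenult (syllable 4, ne:).
Stress on syllable 4: la.se:.pi:b.ˈne:.go.pru.

4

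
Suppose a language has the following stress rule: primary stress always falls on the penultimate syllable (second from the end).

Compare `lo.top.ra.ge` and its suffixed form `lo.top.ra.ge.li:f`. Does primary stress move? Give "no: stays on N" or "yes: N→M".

Base `lo.top.ra.ge` (4 syllables):
  The word has 4 syllables; the penultimate syllable (second from the end) is syllable 3 (ra).
  → primary stress on syllable 3.
Suffixed `lo.top.ra.ge.li:f` (5 syllables):
  The word has 5 syllables; the penultimate syllable (second from the end) is syllable 4 (ge).
  → primary stress on syllable 4.

yes: 3→4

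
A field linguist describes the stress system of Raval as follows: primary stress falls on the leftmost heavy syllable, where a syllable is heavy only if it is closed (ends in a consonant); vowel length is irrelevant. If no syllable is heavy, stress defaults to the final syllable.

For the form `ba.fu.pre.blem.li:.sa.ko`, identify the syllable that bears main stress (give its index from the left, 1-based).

Weights: 1 ba L, 2 fu L, 3 pre L, 4 blem H, 5 li: L, 6 sa L, 7 ko L.
Heavy syllables in the domain: 4. The leftmost is syllable 4 (blem).
Primary stress: syllable 4 → ba.fu.pre.ˈblem.li:.sa.ko.

4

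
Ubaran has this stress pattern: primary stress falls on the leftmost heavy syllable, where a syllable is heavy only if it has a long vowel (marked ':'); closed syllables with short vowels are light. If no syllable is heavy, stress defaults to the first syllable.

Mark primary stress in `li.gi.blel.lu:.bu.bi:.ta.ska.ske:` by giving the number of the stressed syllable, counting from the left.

4

Weights: 1 li L, 2 gi L, 3 blel L, 4 lu: H, 5 bu L, 6 bi: H, 7 ta L, 8 ska L, 9 ske: H.
Heavy syllables in the domain: 4, 6, 9. The leftmost is syllable 4 (lu:).
Primary stress: syllable 4 → li.gi.blel.ˈlu:.bu.bi:.ta.ska.ske:.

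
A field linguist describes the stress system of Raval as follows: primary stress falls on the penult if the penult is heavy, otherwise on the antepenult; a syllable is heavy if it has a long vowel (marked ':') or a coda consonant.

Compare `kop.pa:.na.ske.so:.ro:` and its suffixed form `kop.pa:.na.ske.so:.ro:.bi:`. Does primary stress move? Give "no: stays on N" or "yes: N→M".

Base `kop.pa:.na.ske.so:.ro:` (6 syllables):
  Weights: 4 ske L, 5 so: H, 6 ro: H.
  The penult (syllable 5, so:) is heavy, so it takes stress.
  → primary stress on syllable 5.
Suffixed `kop.pa:.na.ske.so:.ro:.bi:` (7 syllables):
  Weights: 5 so: H, 6 ro: H, 7 bi: H.
  The penult (syllable 6, ro:) is heavy, so it takes stress.
  → primary stress on syllable 6.

yes: 5→6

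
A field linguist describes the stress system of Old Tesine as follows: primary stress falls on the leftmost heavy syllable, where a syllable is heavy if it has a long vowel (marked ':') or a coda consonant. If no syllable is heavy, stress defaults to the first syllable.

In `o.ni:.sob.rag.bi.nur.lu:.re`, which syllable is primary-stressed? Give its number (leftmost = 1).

2

Weights: 1 o L, 2 ni: H, 3 sob H, 4 rag H, 5 bi L, 6 nur H, 7 lu: H, 8 re L.
Heavy syllables in the domain: 2, 3, 4, 6, 7. The leftmost is syllable 2 (ni:).
Primary stress: syllable 2 → o.ˈni:.sob.rag.bi.nur.lu:.re.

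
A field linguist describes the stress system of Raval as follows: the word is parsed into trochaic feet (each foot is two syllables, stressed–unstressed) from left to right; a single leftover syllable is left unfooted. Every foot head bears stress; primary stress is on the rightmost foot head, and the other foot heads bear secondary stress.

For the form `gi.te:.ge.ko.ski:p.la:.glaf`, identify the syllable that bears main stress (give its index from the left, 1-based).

5

Parse left to right into trochaic (ˈσσ) feet: (ˈgi.te:) (ˈge.ko) (ˈski:p.la:) glaf. Syllable 7 is left unfooted.
Foot heads (stressed positions): 1, 3, 5.
End Rule Rightmost: primary stress on the rightmost head = syllable 5.
Primary stress: syllable 5 → gi.te:.ge.ko.ˈski:p.la:.glaf.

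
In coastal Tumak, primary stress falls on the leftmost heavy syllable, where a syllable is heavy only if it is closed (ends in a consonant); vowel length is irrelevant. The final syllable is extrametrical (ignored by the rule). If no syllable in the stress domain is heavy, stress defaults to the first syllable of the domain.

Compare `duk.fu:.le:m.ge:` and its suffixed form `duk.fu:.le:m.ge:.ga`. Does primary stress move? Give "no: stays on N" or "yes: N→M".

no: stays on 1

Base `duk.fu:.le:m.ge:` (4 syllables):
  The final syllable (4, ge:) is extrametrical; the stress domain is syllables 1–3.
  Weights: 1 duk H, 2 fu: L, 3 le:m H.
  Heavy syllables in the domain: 1, 3. The leftmost is syllable 1 (duk).
  → primary stress on syllable 1.
Suffixed `duk.fu:.le:m.ge:.ga` (5 syllables):
  The final syllable (5, ga) is extrametrical; the stress domain is syllables 1–4.
  Weights: 1 duk H, 2 fu: L, 3 le:m H, 4 ge: L.
  Heavy syllables in the domain: 1, 3. The leftmost is syllable 1 (duk).
  → primary stress on syllable 1.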